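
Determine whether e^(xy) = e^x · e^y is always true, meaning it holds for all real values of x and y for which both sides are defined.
No, this is NOT an identity.

Claim: e^(xy) = e^x · e^y.
Test a specific point where both sides are defined: x = 3, y = 1/2.
LHS = e^(xy) ≈ 4.4817
RHS = e^x · e^y ≈ 33.1155
Since 4.4817 ≠ 33.1155, the equation fails at this point, so it cannot hold for all real values of x and y for which both sides are defined.
e^x · e^y = e^(x+y), not e^(xy).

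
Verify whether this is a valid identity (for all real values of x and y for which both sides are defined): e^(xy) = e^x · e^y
No, this is NOT an identity.

Claim: e^(xy) = e^x · e^y.
Test a specific point where both sides are defined: x = -3, y = 5.
LHS = e^(xy) ≈ 0.0000
RHS = e^x · e^y ≈ 7.3891
Since 0.0000 ≠ 7.3891, the equation fails at this point, so it cannot hold for all real values of x and y for which both sides are defined.
e^x · e^y = e^(x+y), not e^(xy).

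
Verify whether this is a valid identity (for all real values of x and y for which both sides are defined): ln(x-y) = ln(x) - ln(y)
No, this is NOT an identity.

Claim: ln(x-y) = ln(x) - ln(y).
Test a specific point where both sides are defined: x = 1, y = 1/2.
LHS = ln(x-y) ≈ -0.6931
RHS = ln(x) - ln(y) ≈ 0.6931
Since -0.6931 ≠ 0.6931, the equation fails at this point, so it cannot hold for all real values of x and y for which both sides are defined.
ln(x) - ln(y) = ln(x/y), not ln(x-y).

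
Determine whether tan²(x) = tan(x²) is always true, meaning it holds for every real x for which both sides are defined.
Claim: tan²(x) = tan(x²).
Test a specific point where both sides are defined: x = π.
LHS = tan²(x) ≈ 0.0000
RHS = tan(x²) ≈ 0.4767
Since 0.0000 ≠ 0.4767, the equation fails at this point, so it cannot hold for every real x for which both sides are defined.
tan²(x) means (tan x)², squaring the output; tan(x²) squares the input. These are different functions.

Conclusion: No, this is NOT an identity.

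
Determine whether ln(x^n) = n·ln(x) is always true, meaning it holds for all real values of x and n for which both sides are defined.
Claim: ln(x^n) = n·ln(x).
Reasoning: The right side requires x > 0. For x > 0, x^n = (e^(ln x))^n = e^(n·ln x), so taking ln of both sides gives ln(x^n) = n·ln(x).
So the two sides agree for all real values of x and n for which both sides are defined.

Conclusion: Yes, this is an identity.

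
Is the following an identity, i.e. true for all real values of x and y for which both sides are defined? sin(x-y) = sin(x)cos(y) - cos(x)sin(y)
Yes, this is an identity.

Claim: sin(x-y) = sin(x)cos(y) - cos(x)sin(y).
Reasoning: Replace y by -y in sin(x+y) = sin(x)cos(y) + cos(x)sin(y) and use cos(-y) = cos(y), sin(-y) = -sin(y): sin(x-y) = sin(x)cos(y) - cos(x)sin(y).
So the two sides agree for all real values of x and y for which both sides are defined.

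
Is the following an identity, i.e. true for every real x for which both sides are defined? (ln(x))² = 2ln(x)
Claim: (ln(x))² = 2ln(x).
Test a specific point where both sides are defined: x = 4.
LHS = (ln(x))² ≈ 1.9218
RHS = 2ln(x) ≈ 2.7726
Since 1.9218 ≠ 2.7726, the equation fails at this point, so it cannot hold for every real x for which both sides are defined.
2ln(x) equals ln(x²), which is not the same as (ln x)².

Conclusion: No, this is NOT an identity.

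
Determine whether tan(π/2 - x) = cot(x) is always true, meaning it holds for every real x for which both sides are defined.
Yes, this is an identity.

Claim: tan(π/2 - x) = cot(x).
Reasoning: tan(π/2 - x) = sin(π/2 - x)/cos(π/2 - x) = cos(x)/sin(x) = cot(x), using the cofunction identities sin(π/2 - x) = cos(x) and cos(π/2 - x) = sin(x).
So the two sides agree for every real x for which both sides are defined.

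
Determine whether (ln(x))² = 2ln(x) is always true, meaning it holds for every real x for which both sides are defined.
No, this is NOT an identity.

Claim: (ln(x))² = 2ln(x).
Test a specific point where both sides are defined: x = 3/2.
LHS = (ln(x))² ≈ 0.1644
RHS = 2ln(x) ≈ 0.8109
Since 0.1644 ≠ 0.8109, the equation fails at this point, so it cannot hold for every real x for which both sides are defined.
2ln(x) equals ln(x²), which is not the same as (ln x)².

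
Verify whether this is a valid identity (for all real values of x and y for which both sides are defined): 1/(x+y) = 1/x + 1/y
No, this is NOT an identity.

Claim: 1/(x+y) = 1/x + 1/y.
Test a specific point where both sides are defined: x = 5, y = -3.
LHS = 1/(x+y) ≈ 0.5000
RHS = 1/x + 1/y ≈ -0.1333
Since 0.5000 ≠ -0.1333, the equation fails at this point, so it cannot hold for all real values of x and y for which both sides are defined.
1/x + 1/y = (x+y)/(xy), which is not 1/(x+y).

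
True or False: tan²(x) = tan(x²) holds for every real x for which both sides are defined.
False.

Claim: tan²(x) = tan(x²).
Test a specific point where both sides are defined: x = -π/4.
LHS = tan²(x) ≈ 1.0000
RHS = tan(x²) ≈ 0.7092
Since 1.0000 ≠ 0.7092, the equation fails at this point, so it cannot hold for every real x for which both sides are defined.
tan²(x) means (tan x)², squaring the output; tan(x²) squares the input. These are different functions.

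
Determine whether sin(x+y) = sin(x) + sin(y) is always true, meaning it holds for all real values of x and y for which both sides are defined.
Claim: sin(x+y) = sin(x) + sin(y).
Test a specific point where both sides are defined: x = π/3, y = π/6.
LHS = sin(x+y) ≈ 1.0000
RHS = sin(x) + sin(y) ≈ 1.3660
Since 1.0000 ≠ 1.3660, the equation fails at this point, so it cannot hold for all real values of x and y for which both sides are defined.
The correct expansion is sin(x+y) = sin(x)cos(y) + cos(x)sin(y); sine is not additive.

Conclusion: No, this is NOT an identity.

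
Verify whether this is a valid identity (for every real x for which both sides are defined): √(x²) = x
Claim: √(x²) = x.
Test a specific point where both sides are defined: x = -1.
LHS = √(x²) ≈ 1.0000
RHS = x ≈ -1.0000
Since 1.0000 ≠ -1.0000, the equation fails at this point, so it cannot hold for every real x for which both sides are defined.
√(x²) = |x|, which differs from x whenever x < 0 (both sides are defined for every real x).

Conclusion: No, this is NOT an identity.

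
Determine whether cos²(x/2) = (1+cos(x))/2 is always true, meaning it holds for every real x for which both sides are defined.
Yes, this is an identity.

Claim: cos²(x/2) = (1+cos(x))/2.
Reasoning: Use cos(2θ) = 2cos²θ - 1 with θ = x/2: cos(x) = 2cos²(x/2) - 1. Solving for cos²(x/2) gives (1 + cos(x))/2.
So the two sides agree for every real x for which both sides are defined.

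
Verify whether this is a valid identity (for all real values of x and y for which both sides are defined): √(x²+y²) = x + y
Claim: √(x²+y²) = x + y.
Test a specific point where both sides are defined: x = -3, y = 1/2.
LHS = √(x²+y²) ≈ 3.0414
RHS = x + y ≈ -2.5000
Since 3.0414 ≠ -2.5000, the equation fails at this point, so it cannot hold for all real values of x and y for which both sides are defined.
(x+y)² = x² + 2xy + y², not x² + y², so the square root does not split this way.

Conclusion: No, this is NOT an identity.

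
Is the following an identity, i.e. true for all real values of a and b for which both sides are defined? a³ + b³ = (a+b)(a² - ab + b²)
Claim: a³ + b³ = (a+b)(a² - ab + b²).
Reasoning: Expand the right side: (a+b)(a² - ab + b²) = a³ - a²b + ab² + a²b - ab² + b³ = a³ + b³ (the middle terms cancel in pairs).
So the two sides agree for all real values of a and b for which both sides are defined.

Conclusion: Yes, this is an identity.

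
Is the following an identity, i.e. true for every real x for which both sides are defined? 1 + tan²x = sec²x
Yes, this is an identity.

Claim: 1 + tan²x = sec²x.
Reasoning: Start from sin²x + cos²x = 1 and divide every term by cos²x (allowed wherever tan x and sec x are defined): tan²x + 1 = 1/cos²x = sec²x.
So the two sides agree for every real x for which both sides are defined.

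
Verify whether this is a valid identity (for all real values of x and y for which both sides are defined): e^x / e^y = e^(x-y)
Yes, this is an identity.

Claim: e^x / e^y = e^(x-y).
Reasoning: 1/e^y = e^(-y), so e^x / e^y = e^x · e^(-y) = e^(x + (-y)) = e^(x-y) by the product rule for exponents.
So the two sides agree for all real values of x and y for which both sides are defined.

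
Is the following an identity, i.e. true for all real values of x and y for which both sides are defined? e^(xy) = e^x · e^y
No, this is NOT an identity.

Claim: e^(xy) = e^x · e^y.
Test a specific point where both sides are defined: x = 1/2, y = -3.
LHS = e^(xy) ≈ 0.2231
RHS = e^x · e^y ≈ 0.0821
Since 0.2231 ≠ 0.0821, the equation fails at this point, so it cannot hold for all real values of x and y for which both sides are defined.
e^x · e^y = e^(x+y), not e^(xy).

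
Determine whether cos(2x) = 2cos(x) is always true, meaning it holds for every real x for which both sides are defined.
Claim: cos(2x) = 2cos(x).
Test a specific point where both sides are defined: x = 2π/3.
LHS = cos(2x) ≈ -0.5000
RHS = 2cos(x) ≈ -1.0000
Since -0.5000 ≠ -1.0000, the equation fails at this point, so it cannot hold for every real x for which both sides are defined.
The correct double-angle formula is cos(2x) = cos²x - sin²x.

Conclusion: No, this is NOT an identity.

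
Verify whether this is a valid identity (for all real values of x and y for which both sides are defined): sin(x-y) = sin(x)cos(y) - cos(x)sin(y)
Claim: sin(x-y) = sin(x)cos(y) - cos(x)sin(y).
Reasoning: Replace y by -y in sin(x+y) = sin(x)cos(y) + cos(x)sin(y) and use cos(-y) = cos(y), sin(-y) = -sin(y): sin(x-y) = sin(x)cos(y) - cos(x)sin(y).
So the two sides agree for all real values of x and y for which both sides are defined.

Conclusion: Yes, this is an identity.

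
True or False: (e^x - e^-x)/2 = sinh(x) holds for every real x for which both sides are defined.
Claim: (e^x - e^-x)/2 = sinh(x).
Reasoning: This is exactly the definition of the hyperbolic sine: sinh(x) := (e^x - e^-x)/2.
So the two sides agree for every real x for which both sides are defined.

Conclusion: True.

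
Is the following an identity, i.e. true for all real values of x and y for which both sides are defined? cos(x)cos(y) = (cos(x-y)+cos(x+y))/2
Yes, this is an identity.

Claim: cos(x)cos(y) = (cos(x-y)+cos(x+y))/2.
Reasoning: cos(x-y) = cos(x)cos(y) + sin(x)sin(y) and cos(x+y) = cos(x)cos(y) - sin(x)sin(y). Adding, cos(x-y) + cos(x+y) = 2cos(x)cos(y); divide by 2.
So the two sides agree for all real values of x and y for which both sides are defined.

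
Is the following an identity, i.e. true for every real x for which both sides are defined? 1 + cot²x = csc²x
Claim: 1 + cot²x = csc²x.
Reasoning: Start from sin²x + cos²x = 1 and divide every term by sin²x (allowed wherever cot x and csc x are defined): 1 + cot²x = 1/sin²x = csc²x.
So the two sides agree for every real x for which both sides are defined.

Conclusion: Yes, this is an identity.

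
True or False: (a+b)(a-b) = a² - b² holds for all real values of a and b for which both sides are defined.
Claim: (a+b)(a-b) = a² - b².
Reasoning: Expand: (a+b)(a-b) = a² - ab + ba - b² = a² - b² (the cross terms cancel).
So the two sides agree for all real values of a and b for which both sides are defined.

Conclusion: True.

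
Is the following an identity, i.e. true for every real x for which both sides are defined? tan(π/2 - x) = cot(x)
Claim: tan(π/2 - x) = cot(x).
Reasoning: tan(π/2 - x) = sin(π/2 - x)/cos(π/2 - x) = cos(x)/sin(x) = cot(x), using the cofunction identities sin(π/2 - x) = cos(x) and cos(π/2 - x) = sin(x).
So the two sides agree for every real x for which both sides are defined.

Conclusion: Yes, this is an identity.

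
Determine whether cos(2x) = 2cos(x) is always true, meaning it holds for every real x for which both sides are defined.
No, this is NOT an identity.

Claim: cos(2x) = 2cos(x).
Test a specific point where both sides are defined: x = -π/4.
LHS = cos(2x) ≈ 0.0000
RHS = 2cos(x) ≈ 1.4142
Since 0.0000 ≠ 1.4142, the equation fails at this point, so it cannot hold for every real x for which both sides are defined.
The correct double-angle formula is cos(2x) = cos²x - sin²x.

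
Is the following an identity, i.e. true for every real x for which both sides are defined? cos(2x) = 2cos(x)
No, this is NOT an identity.

Claim: cos(2x) = 2cos(x).
Test a specific point where both sides are defined: x = π.
LHS = cos(2x) ≈ 1.0000
RHS = 2cos(x) ≈ -2.0000
Since 1.0000 ≠ -2.0000, the equation fails at this point, so it cannot hold for every real x for which both sides are defined.
The correct double-angle formula is cos(2x) = cos²x - sin²x.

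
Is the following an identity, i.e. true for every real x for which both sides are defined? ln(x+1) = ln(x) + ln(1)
Claim: ln(x+1) = ln(x) + ln(1).
Test a specific point where both sides are defined: x = 1.
LHS = ln(x+1) ≈ 0.6931
RHS = ln(x) + ln(1) ≈ 0.0000
Since 0.6931 ≠ 0.0000, the equation fails at this point, so it cannot hold for every real x for which both sides are defined.
ln(1) = 0, so the right side is just ln(x), which differs from ln(x+1).

Conclusion: No, this is NOT an identity.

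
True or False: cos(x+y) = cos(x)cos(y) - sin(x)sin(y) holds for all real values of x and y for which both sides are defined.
True.

Claim: cos(x+y) = cos(x)cos(y) - sin(x)sin(y).
Reasoning: By Euler's formula e^(i(x+y)) = e^(ix)·e^(iy) = (cos x + i·sin x)(cos y + i·sin y). The real part of the left side is cos(x+y); the real part of the product is cos(x)cos(y) - sin(x)sin(y) (since i·i = -1).
So the two sides agree for all real values of x and y for which both sides are defined.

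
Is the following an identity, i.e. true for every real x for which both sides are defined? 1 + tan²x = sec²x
Claim: 1 + tan²x = sec²x.
Reasoning: Start from sin²x + cos²x = 1 and divide every term by cos²x (allowed wherever tan x and sec x are defined): tan²x + 1 = 1/cos²x = sec²x.
So the two sides agree for every real x for which both sides are defined.

Conclusion: Yes, this is an identity.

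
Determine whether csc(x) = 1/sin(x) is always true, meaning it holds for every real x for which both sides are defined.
Yes, this is an identity.

Claim: csc(x) = 1/sin(x).
Reasoning: csc(x) is by definition the reciprocal of sin(x), wherever sin(x) ≠ 0.
So the two sides agree for every real x for which both sides are defined.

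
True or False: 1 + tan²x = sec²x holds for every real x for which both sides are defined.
True.

Claim: 1 + tan²x = sec²x.
Reasoning: Start from sin²x + cos²x = 1 and divide every term by cos²x (allowed wherever tan x and sec x are defined): tan²x + 1 = 1/cos²x = sec²x.
So the two sides agree for every real x for which both sides are defined.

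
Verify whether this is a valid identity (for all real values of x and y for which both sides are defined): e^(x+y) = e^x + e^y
Claim: e^(x+y) = e^x + e^y.
Test a specific point where both sides are defined: x = 4, y = 2.
LHS = e^(x+y) ≈ 403.4288
RHS = e^x + e^y ≈ 61.9872
Since 403.4288 ≠ 61.9872, the equation fails at this point, so it cannot hold for all real values of x and y for which both sides are defined.
The correct rule is e^(x+y) = e^x · e^y (a product, not a sum).

Conclusion: No, this is NOT an identity.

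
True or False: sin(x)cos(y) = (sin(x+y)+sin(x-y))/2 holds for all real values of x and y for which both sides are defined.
Claim: sin(x)cos(y) = (sin(x+y)+sin(x-y))/2.
Reasoning: sin(x+y) = sin(x)cos(y) + cos(x)sin(y) and sin(x-y) = sin(x)cos(y) - cos(x)sin(y). Adding, sin(x+y) + sin(x-y) = 2sin(x)cos(y); divide by 2.
So the two sides agree for all real values of x and y for which both sides are defined.

Conclusion: True.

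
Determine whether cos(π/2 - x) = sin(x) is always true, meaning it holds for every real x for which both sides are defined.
Claim: cos(π/2 - x) = sin(x).
Reasoning: Use cos(u - v) = cos(u)cos(v) + sin(u)sin(v) with u = π/2, v = x: cos(π/2)cos(x) + sin(π/2)sin(x) = 0·cos(x) + 1·sin(x) = sin(x).
So the two sides agree for every real x for which both sides are defined.

Conclusion: Yes, this is an identity.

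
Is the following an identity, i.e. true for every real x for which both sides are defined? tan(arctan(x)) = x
Yes, this is an identity.

Claim: tan(arctan(x)) = x.
Reasoning: For every real x, arctan(x) is by definition the angle in (-π/2, π/2) whose tangent equals x. Taking the tangent of that angle returns x.
So the two sides agree for every real x for which both sides are defined.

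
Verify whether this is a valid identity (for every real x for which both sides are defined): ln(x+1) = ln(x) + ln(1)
No, this is NOT an identity.

Claim: ln(x+1) = ln(x) + ln(1).
Test a specific point where both sides are defined: x = 1/2.
LHS = ln(x+1) ≈ 0.4055
RHS = ln(x) + ln(1) ≈ -0.6931
Since 0.4055 ≠ -0.6931, the equation fails at this point, so it cannot hold for every real x for which both sides are defined.
ln(1) = 0, so the right side is just ln(x), which differs from ln(x+1).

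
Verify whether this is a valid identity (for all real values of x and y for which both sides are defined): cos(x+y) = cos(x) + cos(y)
Claim: cos(x+y) = cos(x) + cos(y).
Test a specific point where both sides are defined: x = π/6, y = π/2.
LHS = cos(x+y) ≈ -0.5000
RHS = cos(x) + cos(y) ≈ 0.8660
Since -0.5000 ≠ 0.8660, the equation fails at this point, so it cannot hold for all real values of x and y for which both sides are defined.
The correct expansion is cos(x+y) = cos(x)cos(y) - sin(x)sin(y); cosine is not additive.

Conclusion: No, this is NOT an identity.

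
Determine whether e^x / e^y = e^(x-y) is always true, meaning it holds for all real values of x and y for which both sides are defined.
Yes, this is an identity.

Claim: e^x / e^y = e^(x-y).
Reasoning: 1/e^y = e^(-y), so e^x / e^y = e^x · e^(-y) = e^(x + (-y)) = e^(x-y) by the product rule for exponents.
So the two sides agree for all real values of x and y for which both sides are defined.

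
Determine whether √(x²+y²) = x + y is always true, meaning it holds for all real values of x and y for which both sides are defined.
No, this is NOT an identity.

Claim: √(x²+y²) = x + y.
Test a specific point where both sides are defined: x = 2, y = -2.
LHS = √(x²+y²) ≈ 2.8284
RHS = x + y ≈ 0.0000
Since 2.8284 ≠ 0.0000, the equation fails at this point, so it cannot hold for all real values of x and y for which both sides are defined.
(x+y)² = x² + 2xy + y², not x² + y², so the square root does not split this way.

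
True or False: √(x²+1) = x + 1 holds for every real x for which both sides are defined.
Claim: √(x²+1) = x + 1.
Test a specific point where both sides are defined: x = 5.
LHS = √(x²+1) ≈ 5.0990
RHS = x + 1 ≈ 6.0000
Since 5.0990 ≠ 6.0000, the equation fails at this point, so it cannot hold for every real x for which both sides are defined.
(x+1)² = x² + 2x + 1 ≠ x² + 1 unless x = 0.

Conclusion: False.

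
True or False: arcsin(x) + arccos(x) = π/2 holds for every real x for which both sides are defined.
Claim: arcsin(x) + arccos(x) = π/2.
Reasoning: Both sides are defined for -1 ≤ x ≤ 1. Let θ = arcsin(x), so sin θ = x and θ ∈ [-π/2, π/2]. Then cos(π/2 - θ) = sin θ = x and π/2 - θ ∈ [0, π], which is exactly the range of arccos, so arccos(x) = π/2 - θ. Adding: arcsin(x) + arccos(x) = θ + (π/2 - θ) = π/2.
So the two sides agree for every real x for which both sides are defined.

Conclusion: True.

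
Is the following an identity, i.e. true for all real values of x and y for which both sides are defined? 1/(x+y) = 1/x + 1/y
Claim: 1/(x+y) = 1/x + 1/y.
Test a specific point where both sides are defined: x = 1/2, y = 3.
LHS = 1/(x+y) ≈ 0.2857
RHS = 1/x + 1/y ≈ 2.3333
Since 0.2857 ≠ 2.3333, the equation fails at this point, so it cannot hold for all real values of x and y for which both sides are defined.
1/x + 1/y = (x+y)/(xy), which is not 1/(x+y).

Conclusion: No, this is NOT an identity.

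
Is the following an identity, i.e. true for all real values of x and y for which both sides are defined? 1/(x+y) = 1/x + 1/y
No, this is NOT an identity.

Claim: 1/(x+y) = 1/x + 1/y.
Test a specific point where both sides are defined: x = 3, y = -1.
LHS = 1/(x+y) ≈ 0.5000
RHS = 1/x + 1/y ≈ -0.6667
Since 0.5000 ≠ -0.6667, the equation fails at this point, so it cannot hold for all real values of x and y for which both sides are defined.
1/x + 1/y = (x+y)/(xy), which is not 1/(x+y).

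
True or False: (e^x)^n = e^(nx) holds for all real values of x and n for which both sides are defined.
True.

Claim: (e^x)^n = e^(nx).
Reasoning: e^x is a positive real number, and for a positive base B and real exponent n, B^n = e^(n·ln B). With B = e^x, ln B = x, so (e^x)^n = e^(n·x).
So the two sides agree for all real values of x and n for which both sides are defined.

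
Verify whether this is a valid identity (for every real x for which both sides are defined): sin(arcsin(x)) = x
Claim: sin(arcsin(x)) = x.
Reasoning: For -1 ≤ x ≤ 1 (where arcsin is defined), arcsin(x) is by definition an angle whose sine equals x. Taking the sine of that angle returns x. (Note the other order, arcsin(sin x) = x, is NOT an identity.)
So the two sides agree for every real x for which both sides are defined.

Conclusion: Yes, this is an identity.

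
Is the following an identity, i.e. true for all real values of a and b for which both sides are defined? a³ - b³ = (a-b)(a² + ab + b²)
Claim: a³ - b³ = (a-b)(a² + ab + b²).
Reasoning: Expand the right side: (a-b)(a² + ab + b²) = a³ + a²b + ab² - a²b - ab² - b³ = a³ - b³ (the middle terms cancel in pairs).
So the two sides agree for all real values of a and b for which both sides are defined.

Conclusion: Yes, this is an identity.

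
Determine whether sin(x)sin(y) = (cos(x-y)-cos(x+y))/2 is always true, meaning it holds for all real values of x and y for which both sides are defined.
Claim: sin(x)sin(y) = (cos(x-y)-cos(x+y))/2.
Reasoning: cos(x-y) = cos(x)cos(y) + sin(x)sin(y) and cos(x+y) = cos(x)cos(y) - sin(x)sin(y). Subtracting, cos(x-y) - cos(x+y) = 2sin(x)sin(y); divide by 2.
So the two sides agree for all real values of x and y for which both sides are defined.

Conclusion: Yes, this is an identity.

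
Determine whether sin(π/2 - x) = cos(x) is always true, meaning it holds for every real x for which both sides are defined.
Yes, this is an identity.

Claim: sin(π/2 - x) = cos(x).
Reasoning: Use sin(u - v) = sin(u)cos(v) - cos(u)sin(v) with u = π/2, v = x: sin(π/2)cos(x) - cos(π/2)sin(x) = 1·cos(x) - 0·sin(x) = cos(x).
So the two sides agree for every real x for which both sides are defined.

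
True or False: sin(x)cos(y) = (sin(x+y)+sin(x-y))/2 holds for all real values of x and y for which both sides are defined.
Claim: sin(x)cos(y) = (sin(x+y)+sin(x-y))/2.
Reasoning: sin(x+y) = sin(x)cos(y) + cos(x)sin(y) and sin(x-y) = sin(x)cos(y) - cos(x)sin(y). Adding, sin(x+y) + sin(x-y) = 2sin(x)cos(y); divide by 2.
So the two sides agree for all real values of x and y for which both sides are defined.

Conclusion: True.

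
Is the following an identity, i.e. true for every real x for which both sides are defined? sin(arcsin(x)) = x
Yes, this is an identity.

Claim: sin(arcsin(x)) = x.
Reasoning: For -1 ≤ x ≤ 1 (where arcsin is defined), arcsin(x) is by definition an angle whose sine equals x. Taking the sine of that angle returns x. (Note the other order, arcsin(sin x) = x, is NOT an identity.)
So the two sides agree for every real x for which both sides are defined.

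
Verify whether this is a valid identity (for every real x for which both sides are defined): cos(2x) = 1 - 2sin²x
Yes, this is an identity.

Claim: cos(2x) = 1 - 2sin²x.
Reasoning: cos(2x) = cos²x - sin²x. Replace cos²x by 1 - sin²x: (1 - sin²x) - sin²x = 1 - 2sin²x.
So the two sides agree for every real x for which both sides are defined.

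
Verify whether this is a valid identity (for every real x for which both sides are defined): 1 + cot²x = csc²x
Yes, this is an identity.

Claim: 1 + cot²x = csc²x.
Reasoning: Start from sin²x + cos²x = 1 and divide every term by sin²x (allowed wherever cot x and csc x are defined): 1 + cot²x = 1/sin²x = csc²x.
So the two sides agree for every real x for which both sides are defined.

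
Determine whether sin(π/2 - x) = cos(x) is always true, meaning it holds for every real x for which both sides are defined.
Claim: sin(π/2 - x) = cos(x).
Reasoning: Use sin(u - v) = sin(u)cos(v) - cos(u)sin(v) with u = π/2, v = x: sin(π/2)cos(x) - cos(π/2)sin(x) = 1·cos(x) - 0·sin(x) = cos(x).
So the two sides agree for every real x for which both sides are defined.

Conclusion: Yes, this is an identity.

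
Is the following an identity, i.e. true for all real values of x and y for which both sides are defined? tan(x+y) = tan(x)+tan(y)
Claim: tan(x+y) = tan(x)+tan(y).
Test a specific point where both sides are defined: x = -π/4, y = π/3.
LHS = tan(x+y) ≈ 0.2679
RHS = tan(x)+tan(y) ≈ 0.7321
Since 0.2679 ≠ 0.7321, the equation fails at this point, so it cannot hold for all real values of x and y for which both sides are defined.
The correct formula is tan(x+y) = (tan(x) + tan(y))/(1 - tan(x)tan(y)).

Conclusion: No, this is NOT an identity.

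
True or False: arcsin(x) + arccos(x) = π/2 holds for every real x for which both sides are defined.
Claim: arcsin(x) + arccos(x) = π/2.
Reasoning: Both sides are defined for -1 ≤ x ≤ 1. Let θ = arcsin(x), so sin θ = x and θ ∈ [-π/2, π/2]. Then cos(π/2 - θ) = sin θ = x and π/2 - θ ∈ [0, π], which is exactly the range of arccos, so arccos(x) = π/2 - θ. Adding: arcsin(x) + arccos(x) = θ + (π/2 - θ) = π/2.
So the two sides agree for every real x for which both sides are defined.

Conclusion: True.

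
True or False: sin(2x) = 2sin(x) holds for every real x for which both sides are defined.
Claim: sin(2x) = 2sin(x).
Test a specific point where both sides are defined: x = -π/2.
LHS = sin(2x) ≈ 0.0000
RHS = 2sin(x) ≈ -2.0000
Since 0.0000 ≠ -2.0000, the equation fails at this point, so it cannot hold for every real x for which both sides are defined.
The correct double-angle formula is sin(2x) = 2sin(x)cos(x).

Conclusion: False.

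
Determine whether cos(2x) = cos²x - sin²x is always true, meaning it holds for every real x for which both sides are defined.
Yes, this is an identity.

Claim: cos(2x) = cos²x - sin²x.
Reasoning: Put y = x in the addition formula cos(x+y) = cos(x)cos(y) - sin(x)sin(y): cos(2x) = cos²x - sin²x.
So the two sides agree for every real x for which both sides are defined.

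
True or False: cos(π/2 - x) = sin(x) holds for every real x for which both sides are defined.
True.

Claim: cos(π/2 - x) = sin(x).
Reasoning: Use cos(u - v) = cos(u)cos(v) + sin(u)sin(v) with u = π/2, v = x: cos(π/2)cos(x) + sin(π/2)sin(x) = 0·cos(x) + 1·sin(x) = sin(x).
So the two sides agree for every real x for which both sides are defined.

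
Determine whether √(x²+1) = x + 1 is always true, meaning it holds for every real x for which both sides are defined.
No, this is NOT an identity.

Claim: √(x²+1) = x + 1.
Test a specific point where both sides are defined: x = -2.
LHS = √(x²+1) ≈ 2.2361
RHS = x + 1 ≈ -1.0000
Since 2.2361 ≠ -1.0000, the equation fails at this point, so it cannot hold for every real x for which both sides are defined.
(x+1)² = x² + 2x + 1 ≠ x² + 1 unless x = 0.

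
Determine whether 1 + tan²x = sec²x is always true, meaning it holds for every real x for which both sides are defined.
Yes, this is an identity.

Claim: 1 + tan²x = sec²x.
Reasoning: Start from sin²x + cos²x = 1 and divide every term by cos²x (allowed wherever tan x and sec x are defined): tan²x + 1 = 1/cos²x = sec²x.
So the two sides agree for every real x for which both sides are defined.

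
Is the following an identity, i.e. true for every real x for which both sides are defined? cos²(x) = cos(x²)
Claim: cos²(x) = cos(x²).
Test a specific point where both sides are defined: x = -π/6.
LHS = cos²(x) ≈ 0.7500
RHS = cos(x²) ≈ 0.9627
Since 0.7500 ≠ 0.9627, the equation fails at this point, so it cannot hold for every real x for which both sides are defined.
cos²(x) means (cos x)², squaring the output; cos(x²) squares the input. These are different functions.

Conclusion: No, this is NOT an identity.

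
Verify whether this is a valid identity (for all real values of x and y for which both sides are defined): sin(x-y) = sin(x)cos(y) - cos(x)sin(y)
Claim: sin(x-y) = sin(x)cos(y) - cos(x)sin(y).
Reasoning: Replace y by -y in sin(x+y) = sin(x)cos(y) + cos(x)sin(y) and use cos(-y) = cos(y), sin(-y) = -sin(y): sin(x-y) = sin(x)cos(y) - cos(x)sin(y).
So the two sides agree for all real values of x and y for which both sides are defined.

Conclusion: Yes, this is an identity.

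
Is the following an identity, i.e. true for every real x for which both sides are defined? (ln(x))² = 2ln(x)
Claim: (ln(x))² = 2ln(x).
Test a specific point where both sides are defined: x = 5.
LHS = (ln(x))² ≈ 2.5903
RHS = 2ln(x) ≈ 3.2189
Since 2.5903 ≠ 3.2189, the equation fails at this point, so it cannot hold for every real x for which both sides are defined.
2ln(x) equals ln(x²), which is not the same as (ln x)².

Conclusion: No, this is NOT an identity.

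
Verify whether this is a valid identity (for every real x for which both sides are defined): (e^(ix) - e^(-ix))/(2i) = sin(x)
Claim: (e^(ix) - e^(-ix))/(2i) = sin(x).
Reasoning: By Euler's formula e^(ix) = cos(x) + i·sin(x) and e^(-ix) = cos(x) - i·sin(x). Subtracting cancels the cosine terms: e^(ix) - e^(-ix) = 2i·sin(x); divide by 2i.
So the two sides agree for every real x for which both sides are defined.

Conclusion: Yes, this is an identity.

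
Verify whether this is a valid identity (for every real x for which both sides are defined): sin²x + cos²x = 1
Claim: sin²x + cos²x = 1.
Reasoning: The point (cos x, sin x) lies on the unit circle X² + Y² = 1, so cos²x + sin²x = 1 for every real x.
So the two sides agree for every real x for which both sides are defined.

Conclusion: Yes, this is an identity.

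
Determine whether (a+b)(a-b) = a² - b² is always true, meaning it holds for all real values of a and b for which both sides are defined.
Yes, this is an identity.

Claim: (a+b)(a-b) = a² - b².
Reasoning: Expand: (a+b)(a-b) = a² - ab + ba - b² = a² - b² (the cross terms cancel).
So the two sides agree for all real values of a and b for which both sides are defined.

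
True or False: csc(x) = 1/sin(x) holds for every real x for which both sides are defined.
True.

Claim: csc(x) = 1/sin(x).
Reasoning: csc(x) is by definition the reciprocal of sin(x), wherever sin(x) ≠ 0.
So the two sides agree for every real x for which both sides are defined.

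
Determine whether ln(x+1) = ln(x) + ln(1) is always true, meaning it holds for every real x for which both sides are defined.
No, this is NOT an identity.

Claim: ln(x+1) = ln(x) + ln(1).
Test a specific point where both sides are defined: x = 3/2.
LHS = ln(x+1) ≈ 0.9163
RHS = ln(x) + ln(1) ≈ 0.4055
Since 0.9163 ≠ 0.4055, the equation fails at this point, so it cannot hold for every real x for which both sides are defined.
ln(1) = 0, so the right side is just ln(x), which differs from ln(x+1).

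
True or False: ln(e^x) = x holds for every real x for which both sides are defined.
Claim: ln(e^x) = x.
Reasoning: ln is the inverse of the exponential: ln(e^x) asks for the exponent p with e^p = e^x, and since e^p is one-to-one that exponent is p = x.
So the two sides agree for every real x for which both sides are defined.

Conclusion: True.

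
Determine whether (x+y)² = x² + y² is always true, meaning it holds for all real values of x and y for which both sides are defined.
Claim: (x+y)² = x² + y².
Test a specific point where both sides are defined: x = -1, y = 3.
LHS = (x+y)² ≈ 4.0000
RHS = x² + y² ≈ 10.0000
Since 4.0000 ≠ 10.0000, the equation fails at this point, so it cannot hold for all real values of x and y for which both sides are defined.
The correct expansion is (x+y)² = x² + 2xy + y²; the cross term 2xy is missing.

Conclusion: No, this is NOT an identity.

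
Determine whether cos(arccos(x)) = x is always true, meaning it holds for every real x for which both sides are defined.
Yes, this is an identity.

Claim: cos(arccos(x)) = x.
Reasoning: For -1 ≤ x ≤ 1 (where arccos is defined), arccos(x) is by definition an angle whose cosine equals x. Taking the cosine of that angle returns x. (Note the other order, arccos(cos x) = x, is NOT an identity.)
So the two sides agree for every real x for which both sides are defined.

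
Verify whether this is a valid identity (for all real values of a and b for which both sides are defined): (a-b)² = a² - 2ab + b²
Yes, this is an identity.

Claim: (a-b)² = a² - 2ab + b².
Reasoning: Expand: (a-b)² = (a-b)(a-b) = a·a - a·b - b·a + b·b = a² - 2ab + b².
So the two sides agree for all real values of a and b for which both sides are defined.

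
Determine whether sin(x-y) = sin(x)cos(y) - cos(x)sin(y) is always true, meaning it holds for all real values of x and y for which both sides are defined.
Claim: sin(x-y) = sin(x)cos(y) - cos(x)sin(y).
Reasoning: Replace y by -y in sin(x+y) = sin(x)cos(y) + cos(x)sin(y) and use cos(-y) = cos(y), sin(-y) = -sin(y): sin(x-y) = sin(x)cos(y) - cos(x)sin(y).
So the two sides agree for all real values of x and y for which both sides are defined.

Conclusion: Yes, this is an identity.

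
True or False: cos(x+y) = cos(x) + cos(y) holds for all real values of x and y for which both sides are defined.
Claim: cos(x+y) = cos(x) + cos(y).
Test a specific point where both sides are defined: x = π/2, y = π.
LHS = cos(x+y) ≈ 0.0000
RHS = cos(x) + cos(y) ≈ -1.0000
Since 0.0000 ≠ -1.0000, the equation fails at this point, so it cannot hold for all real values of x and y for which both sides are defined.
The correct expansion is cos(x+y) = cos(x)cos(y) - sin(x)sin(y); cosine is not additive.

Conclusion: False.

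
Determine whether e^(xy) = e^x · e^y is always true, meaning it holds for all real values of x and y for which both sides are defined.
No, this is NOT an identity.

Claim: e^(xy) = e^x · e^y.
Test a specific point where both sides are defined: x = -1, y = -1.
LHS = e^(xy) ≈ 2.7183
RHS = e^x · e^y ≈ 0.1353
Since 2.7183 ≠ 0.1353, the equation fails at this point, so it cannot hold for all real values of x and y for which both sides are defined.
e^x · e^y = e^(x+y), not e^(xy).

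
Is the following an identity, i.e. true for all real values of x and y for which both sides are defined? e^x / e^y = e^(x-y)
Claim: e^x / e^y = e^(x-y).
Reasoning: 1/e^y = e^(-y), so e^x / e^y = e^x · e^(-y) = e^(x + (-y)) = e^(x-y) by the product rule for exponents.
So the two sides agree for all real values of x and y for which both sides are defined.

Conclusion: Yes, this is an identity.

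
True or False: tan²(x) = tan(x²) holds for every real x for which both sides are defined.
False.

Claim: tan²(x) = tan(x²).
Test a specific point where both sides are defined: x = -π/6.
LHS = tan²(x) ≈ 0.3333
RHS = tan(x²) ≈ 0.2812
Since 0.3333 ≠ 0.2812, the equation fails at this point, so it cannot hold for every real x for which both sides are defined.
tan²(x) means (tan x)², squaring the output; tan(x²) squares the input. These are different functions.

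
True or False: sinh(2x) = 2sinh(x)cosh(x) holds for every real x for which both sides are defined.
True.

Claim: sinh(2x) = 2sinh(x)cosh(x).
Reasoning: 2sinh(x)cosh(x) = 2 · (e^x - e^-x)/2 · (e^x + e^-x)/2 = (e^(2x) - e^(-2x))/2 = sinh(2x).
So the two sides agree for every real x for which both sides are defined.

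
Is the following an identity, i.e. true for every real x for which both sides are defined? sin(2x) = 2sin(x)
No, this is NOT an identity.

Claim: sin(2x) = 2sin(x).
Test a specific point where both sides are defined: x = π/6.
LHS = sin(2x) ≈ 0.8660
RHS = 2sin(x) ≈ 1.0000
Since 0.8660 ≠ 1.0000, the equation fails at this point, so it cannot hold for every real x for which both sides are defined.
The correct double-angle formula is sin(2x) = 2sin(x)cos(x).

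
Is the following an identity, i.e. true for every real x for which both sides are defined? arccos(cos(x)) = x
No, this is NOT an identity.

Claim: arccos(cos(x)) = x.
Test a specific point where both sides are defined: x = -π/3.
LHS = arccos(cos(x)) ≈ 1.0472
RHS = x ≈ -1.0472
Since 1.0472 ≠ -1.0472, the equation fails at this point, so it cannot hold for every real x for which both sides are defined.
arccos only returns values in [0, π], so arccos(cos(x)) = x holds only for x in that interval, not for all real x.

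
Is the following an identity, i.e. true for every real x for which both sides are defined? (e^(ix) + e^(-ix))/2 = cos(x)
Claim: (e^(ix) + e^(-ix))/2 = cos(x).
Reasoning: By Euler's formula e^(ix) = cos(x) + i·sin(x) and e^(-ix) = cos(x) - i·sin(x). Adding cancels the sine terms: e^(ix) + e^(-ix) = 2cos(x); divide by 2.
So the two sides agree for every real x for which both sides are defined.

Conclusion: Yes, this is an identity.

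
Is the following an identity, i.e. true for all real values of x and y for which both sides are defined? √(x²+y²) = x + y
No, this is NOT an identity.

Claim: √(x²+y²) = x + y.
Test a specific point where both sides are defined: x = 2, y = 4.
LHS = √(x²+y²) ≈ 4.4721
RHS = x + y ≈ 6.0000
Since 4.4721 ≠ 6.0000, the equation fails at this point, so it cannot hold for all real values of x and y for which both sides are defined.
(x+y)² = x² + 2xy + y², not x² + y², so the square root does not split this way.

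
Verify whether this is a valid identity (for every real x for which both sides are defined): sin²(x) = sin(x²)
No, this is NOT an identity.

Claim: sin²(x) = sin(x²).
Test a specific point where both sides are defined: x = -π/4.
LHS = sin²(x) ≈ 0.5000
RHS = sin(x²) ≈ 0.5785
Since 0.5000 ≠ 0.5785, the equation fails at this point, so it cannot hold for every real x for which both sides are defined.
sin²(x) means (sin x)², squaring the output; sin(x²) squares the input. These are different functions.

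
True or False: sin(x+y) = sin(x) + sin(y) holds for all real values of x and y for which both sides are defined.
False.

Claim: sin(x+y) = sin(x) + sin(y).
Test a specific point where both sides are defined: x = -π/3, y = -π/6.
LHS = sin(x+y) ≈ -1.0000
RHS = sin(x) + sin(y) ≈ -1.3660
Since -1.0000 ≠ -1.3660, the equation fails at this point, so it cannot hold for all real values of x and y for which both sides are defined.
The correct expansion is sin(x+y) = sin(x)cos(y) + cos(x)sin(y); sine is not additive.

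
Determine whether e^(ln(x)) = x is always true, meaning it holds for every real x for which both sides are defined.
Yes, this is an identity.

Claim: e^(ln(x)) = x.
Reasoning: For x > 0, ln(x) is by definition the exponent p such that e^p = x. Raising e to that exponent therefore returns x: e^(ln x) = x.
So the two sides agree for every real x for which both sides are defined.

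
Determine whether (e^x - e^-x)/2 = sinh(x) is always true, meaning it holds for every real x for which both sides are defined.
Claim: (e^x - e^-x)/2 = sinh(x).
Reasoning: This is exactly the definition of the hyperbolic sine: sinh(x) := (e^x - e^-x)/2.
So the two sides agree for every real x for which both sides are defined.

Conclusion: Yes, this is an identity.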